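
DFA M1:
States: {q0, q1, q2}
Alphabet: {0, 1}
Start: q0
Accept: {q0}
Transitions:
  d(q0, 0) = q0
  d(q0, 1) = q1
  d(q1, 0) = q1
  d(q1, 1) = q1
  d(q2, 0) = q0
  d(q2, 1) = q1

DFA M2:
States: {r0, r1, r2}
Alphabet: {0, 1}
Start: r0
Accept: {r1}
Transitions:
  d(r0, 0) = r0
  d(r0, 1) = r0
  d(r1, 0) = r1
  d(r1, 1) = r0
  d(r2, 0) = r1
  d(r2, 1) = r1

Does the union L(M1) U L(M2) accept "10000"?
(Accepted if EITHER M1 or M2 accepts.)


M1: final=q1 accepted=False
M2: final=r0 accepted=False

No, union rejects (neither accepts)


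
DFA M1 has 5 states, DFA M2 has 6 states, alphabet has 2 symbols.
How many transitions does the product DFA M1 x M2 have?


Product DFA has 5 * 6 = 30 states.
Each has 2 transitions: 30 * 2 = 60

60


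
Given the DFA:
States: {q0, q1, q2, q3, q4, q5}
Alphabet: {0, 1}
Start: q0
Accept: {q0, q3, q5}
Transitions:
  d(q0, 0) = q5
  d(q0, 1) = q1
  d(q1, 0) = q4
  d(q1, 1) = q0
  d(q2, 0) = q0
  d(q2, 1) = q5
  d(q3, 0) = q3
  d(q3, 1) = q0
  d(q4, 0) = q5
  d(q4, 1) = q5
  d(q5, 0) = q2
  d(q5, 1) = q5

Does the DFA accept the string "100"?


Trace: q0 -> q1 -> q4 -> q5
Final state: q5
Accept states: {q0, q3, q5}

Yes, accepted (final state q5 is an accept state)


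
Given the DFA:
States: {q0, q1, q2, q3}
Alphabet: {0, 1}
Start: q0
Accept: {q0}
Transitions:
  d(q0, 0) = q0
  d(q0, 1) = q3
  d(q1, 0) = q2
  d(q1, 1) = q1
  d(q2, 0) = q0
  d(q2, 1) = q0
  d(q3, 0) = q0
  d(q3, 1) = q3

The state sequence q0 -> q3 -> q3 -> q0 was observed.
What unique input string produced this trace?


Trace back each transition to find the symbol:
  q0 --[1]--> q3
  q3 --[1]--> q3
  q3 --[0]--> q0

"110"


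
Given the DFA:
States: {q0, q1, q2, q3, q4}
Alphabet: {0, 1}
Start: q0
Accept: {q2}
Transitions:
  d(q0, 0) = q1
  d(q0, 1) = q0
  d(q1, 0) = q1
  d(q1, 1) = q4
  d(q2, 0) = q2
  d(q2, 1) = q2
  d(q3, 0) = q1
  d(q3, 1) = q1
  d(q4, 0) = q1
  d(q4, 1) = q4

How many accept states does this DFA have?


Accept states listed: {q2}
Counting: q2(1)

1


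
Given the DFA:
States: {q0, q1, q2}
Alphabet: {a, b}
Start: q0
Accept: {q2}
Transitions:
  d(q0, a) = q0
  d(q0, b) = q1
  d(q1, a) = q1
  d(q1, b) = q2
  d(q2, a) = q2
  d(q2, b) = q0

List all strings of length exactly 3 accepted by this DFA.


All strings of length 3: 8 total
Accepted: 3

"abb", "bab", "bba"


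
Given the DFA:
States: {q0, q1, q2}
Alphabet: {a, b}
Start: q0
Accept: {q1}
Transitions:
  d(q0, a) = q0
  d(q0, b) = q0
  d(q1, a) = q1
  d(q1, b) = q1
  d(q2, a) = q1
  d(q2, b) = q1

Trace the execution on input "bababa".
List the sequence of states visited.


Input: bababa
d(q0, b) = q0
d(q0, a) = q0
d(q0, b) = q0
d(q0, a) = q0
d(q0, b) = q0
d(q0, a) = q0


q0 -> q0 -> q0 -> q0 -> q0 -> q0 -> q0


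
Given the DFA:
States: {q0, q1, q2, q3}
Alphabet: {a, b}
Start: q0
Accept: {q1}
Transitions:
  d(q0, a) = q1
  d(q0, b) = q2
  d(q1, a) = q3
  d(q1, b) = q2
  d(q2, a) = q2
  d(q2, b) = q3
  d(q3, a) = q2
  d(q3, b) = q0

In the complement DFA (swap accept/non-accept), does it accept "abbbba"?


Trace: q0 -> q1 -> q2 -> q3 -> q0 -> q2 -> q2
Final: q2
Original accept: {q1}
Complement: q2 is not in original accept

Yes, complement accepts (original rejects)


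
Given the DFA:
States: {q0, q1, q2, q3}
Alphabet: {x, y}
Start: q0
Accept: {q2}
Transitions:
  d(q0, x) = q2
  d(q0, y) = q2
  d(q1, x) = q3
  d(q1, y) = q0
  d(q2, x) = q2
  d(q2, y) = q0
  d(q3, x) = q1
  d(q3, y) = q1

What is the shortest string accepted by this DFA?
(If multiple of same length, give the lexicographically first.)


BFS by string length (lex-first path to each state shown):
  len 0: q0<-""
  len 1: q2<-"x"
Found accept state at length 1.

"x"


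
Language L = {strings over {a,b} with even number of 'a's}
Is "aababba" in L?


count('a') = 4; 4 mod 2 = 0

Yes, "aababba" is in L


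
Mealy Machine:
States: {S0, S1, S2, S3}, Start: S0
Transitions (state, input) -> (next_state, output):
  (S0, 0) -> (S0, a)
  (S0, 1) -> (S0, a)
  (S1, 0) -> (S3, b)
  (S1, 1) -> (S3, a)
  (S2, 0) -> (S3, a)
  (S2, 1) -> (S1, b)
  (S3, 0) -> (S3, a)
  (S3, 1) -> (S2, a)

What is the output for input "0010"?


Step-by-step:
  (S0, 0) -> (S0, a)
  (S0, 0) -> (S0, a)
  (S0, 1) -> (S0, a)
  (S0, 0) -> (S0, a)

"aaaa"


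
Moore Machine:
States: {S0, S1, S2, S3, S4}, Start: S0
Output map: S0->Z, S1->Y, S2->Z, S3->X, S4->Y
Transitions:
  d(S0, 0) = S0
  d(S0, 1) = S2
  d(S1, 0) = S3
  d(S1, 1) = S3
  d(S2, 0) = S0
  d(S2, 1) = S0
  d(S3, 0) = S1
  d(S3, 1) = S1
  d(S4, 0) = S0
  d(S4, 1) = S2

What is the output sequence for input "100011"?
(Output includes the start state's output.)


Start: S0 (output Z)
  --1--> S2 (output Z)
  --0--> S0 (output Z)
  --0--> S0 (output Z)
  --0--> S0 (output Z)
  --1--> S2 (output Z)
  --1--> S0 (output Z)

"ZZZZZZZ"


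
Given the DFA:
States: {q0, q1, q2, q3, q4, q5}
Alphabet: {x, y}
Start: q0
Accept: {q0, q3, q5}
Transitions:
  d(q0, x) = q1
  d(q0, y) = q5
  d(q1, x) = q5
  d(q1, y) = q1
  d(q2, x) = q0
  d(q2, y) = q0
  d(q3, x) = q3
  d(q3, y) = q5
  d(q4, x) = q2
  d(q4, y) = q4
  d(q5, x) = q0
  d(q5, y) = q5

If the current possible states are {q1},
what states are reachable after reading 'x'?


Apply transition on 'x' from each current state:
  d(q1, x) = q5

{q5}


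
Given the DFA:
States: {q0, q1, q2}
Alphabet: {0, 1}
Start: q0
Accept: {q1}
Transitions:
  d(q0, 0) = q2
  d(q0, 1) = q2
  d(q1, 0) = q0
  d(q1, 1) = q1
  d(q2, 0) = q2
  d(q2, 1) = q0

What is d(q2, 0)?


Looking up transition d(q2, 0)

q2


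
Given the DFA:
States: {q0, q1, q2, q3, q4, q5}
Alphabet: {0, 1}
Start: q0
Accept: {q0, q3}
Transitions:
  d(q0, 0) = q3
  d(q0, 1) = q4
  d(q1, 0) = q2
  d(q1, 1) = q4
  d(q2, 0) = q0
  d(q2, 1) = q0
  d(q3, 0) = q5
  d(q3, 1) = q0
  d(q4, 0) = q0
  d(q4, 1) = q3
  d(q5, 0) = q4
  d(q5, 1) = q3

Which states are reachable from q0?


BFS from q0:
  layer 0: {q0}
  layer 1: {q3, q4}
  layer 2: {q5}

{q0, q3, q4, q5}


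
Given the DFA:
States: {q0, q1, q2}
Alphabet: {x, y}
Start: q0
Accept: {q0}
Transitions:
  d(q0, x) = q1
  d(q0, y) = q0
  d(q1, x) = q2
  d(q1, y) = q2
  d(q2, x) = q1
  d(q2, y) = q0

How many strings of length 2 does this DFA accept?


Enumerating all length-2 strings:
  "xx" -> q2 [reject]
  "xy" -> q2 [reject]
  "yx" -> q1 [reject]
  "yy" -> q0 [accept]

1 out of 4


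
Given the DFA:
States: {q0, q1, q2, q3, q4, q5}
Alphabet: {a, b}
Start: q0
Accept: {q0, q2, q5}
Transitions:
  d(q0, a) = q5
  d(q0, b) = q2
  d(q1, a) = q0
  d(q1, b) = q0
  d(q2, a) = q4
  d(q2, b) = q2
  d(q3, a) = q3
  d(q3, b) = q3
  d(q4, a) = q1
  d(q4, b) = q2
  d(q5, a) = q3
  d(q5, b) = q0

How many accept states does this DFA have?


Accept states listed: {q0, q2, q5}
Counting: q0(1) q2(2) q5(3)

3


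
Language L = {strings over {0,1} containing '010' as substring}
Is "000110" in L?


'010' does not occur

No, "000110" is not in L


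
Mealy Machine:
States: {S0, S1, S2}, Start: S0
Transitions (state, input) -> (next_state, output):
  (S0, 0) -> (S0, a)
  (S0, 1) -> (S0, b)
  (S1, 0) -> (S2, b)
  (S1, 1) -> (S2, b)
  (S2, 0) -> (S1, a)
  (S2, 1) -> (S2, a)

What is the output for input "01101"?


Step-by-step:
  (S0, 0) -> (S0, a)
  (S0, 1) -> (S0, b)
  (S0, 1) -> (S0, b)
  (S0, 0) -> (S0, a)
  (S0, 1) -> (S0, b)

"abbab"


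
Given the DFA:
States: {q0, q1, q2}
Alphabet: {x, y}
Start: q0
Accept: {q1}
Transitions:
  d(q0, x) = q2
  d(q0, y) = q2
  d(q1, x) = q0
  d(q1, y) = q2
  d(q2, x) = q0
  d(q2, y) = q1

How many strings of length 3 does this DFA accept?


Enumerating all length-3 strings:
  "xxx" -> q2 [reject]
  "xxy" -> q2 [reject]
  "xyx" -> q0 [reject]
  "xyy" -> q2 [reject]
  "yxx" -> q2 [reject]
  "yxy" -> q2 [reject]
  "yyx" -> q0 [reject]
  "yyy" -> q2 [reject]

0 out of 8


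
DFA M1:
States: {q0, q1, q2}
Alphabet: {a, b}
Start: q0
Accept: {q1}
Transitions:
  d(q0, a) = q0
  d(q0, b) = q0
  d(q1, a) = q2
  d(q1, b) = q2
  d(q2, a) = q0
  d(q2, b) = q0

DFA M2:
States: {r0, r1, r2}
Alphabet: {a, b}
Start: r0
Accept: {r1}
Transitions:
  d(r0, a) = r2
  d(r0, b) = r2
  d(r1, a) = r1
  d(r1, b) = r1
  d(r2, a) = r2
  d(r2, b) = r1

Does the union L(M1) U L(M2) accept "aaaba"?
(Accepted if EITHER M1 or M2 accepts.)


M1: final=q0 accepted=False
M2: final=r1 accepted=True

Yes, union accepts


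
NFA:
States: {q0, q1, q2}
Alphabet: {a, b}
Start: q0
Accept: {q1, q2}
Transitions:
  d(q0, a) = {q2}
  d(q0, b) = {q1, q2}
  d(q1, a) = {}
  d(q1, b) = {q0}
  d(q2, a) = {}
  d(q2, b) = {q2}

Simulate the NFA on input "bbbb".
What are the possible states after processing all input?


Start: {q0}
  --b--> {q1, q2}
  --b--> {q0, q2}
  --b--> {q1, q2}
  --b--> {q0, q2}

{q0, q2}


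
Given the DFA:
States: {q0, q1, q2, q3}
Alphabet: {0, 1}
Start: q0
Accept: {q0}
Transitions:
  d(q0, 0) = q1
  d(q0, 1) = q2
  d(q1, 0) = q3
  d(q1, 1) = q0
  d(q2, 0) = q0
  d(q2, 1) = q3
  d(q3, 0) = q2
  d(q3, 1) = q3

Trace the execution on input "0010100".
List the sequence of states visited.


Input: 0010100
d(q0, 0) = q1
d(q1, 0) = q3
d(q3, 1) = q3
d(q3, 0) = q2
d(q2, 1) = q3
d(q3, 0) = q2
d(q2, 0) = q0


q0 -> q1 -> q3 -> q3 -> q2 -> q3 -> q2 -> q0


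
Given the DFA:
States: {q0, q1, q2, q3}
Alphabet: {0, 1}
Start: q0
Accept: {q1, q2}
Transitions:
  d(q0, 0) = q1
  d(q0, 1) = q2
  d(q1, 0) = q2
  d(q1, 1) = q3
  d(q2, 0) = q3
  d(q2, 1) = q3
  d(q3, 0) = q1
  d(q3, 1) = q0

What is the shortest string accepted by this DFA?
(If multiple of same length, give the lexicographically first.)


BFS by string length (lex-first path to each state shown):
  len 0: q0<-""
  len 1: q1<-"0", q2<-"1"
Found accept state at length 1.

"0"


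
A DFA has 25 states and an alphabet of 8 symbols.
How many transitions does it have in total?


Each state has exactly one transition per symbol.
25 * 8 = 200

200


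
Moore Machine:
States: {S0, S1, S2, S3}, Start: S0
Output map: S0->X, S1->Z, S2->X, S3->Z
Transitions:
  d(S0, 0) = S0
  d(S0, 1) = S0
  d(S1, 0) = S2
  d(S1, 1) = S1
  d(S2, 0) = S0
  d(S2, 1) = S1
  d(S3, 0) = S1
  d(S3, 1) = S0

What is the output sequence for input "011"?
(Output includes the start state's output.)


Start: S0 (output X)
  --0--> S0 (output X)
  --1--> S0 (output X)
  --1--> S0 (output X)

"XXXX"


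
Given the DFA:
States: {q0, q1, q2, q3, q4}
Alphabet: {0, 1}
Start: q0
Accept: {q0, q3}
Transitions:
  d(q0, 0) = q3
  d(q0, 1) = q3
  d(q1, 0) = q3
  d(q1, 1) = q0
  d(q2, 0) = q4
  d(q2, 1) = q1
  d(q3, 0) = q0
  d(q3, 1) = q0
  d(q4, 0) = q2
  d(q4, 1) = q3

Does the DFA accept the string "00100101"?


Trace: q0 -> q3 -> q0 -> q3 -> q0 -> q3 -> q0 -> q3 -> q0
Final state: q0
Accept states: {q0, q3}

Yes, accepted (final state q0 is an accept state)


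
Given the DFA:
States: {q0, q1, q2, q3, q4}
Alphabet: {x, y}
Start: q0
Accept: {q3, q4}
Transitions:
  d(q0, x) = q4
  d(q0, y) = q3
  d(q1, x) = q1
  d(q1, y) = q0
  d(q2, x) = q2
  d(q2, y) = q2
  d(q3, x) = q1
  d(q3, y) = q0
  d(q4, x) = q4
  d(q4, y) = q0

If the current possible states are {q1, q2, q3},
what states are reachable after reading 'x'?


Apply transition on 'x' from each current state:
  d(q1, x) = q1
  d(q2, x) = q2
  d(q3, x) = q1

{q1, q2}


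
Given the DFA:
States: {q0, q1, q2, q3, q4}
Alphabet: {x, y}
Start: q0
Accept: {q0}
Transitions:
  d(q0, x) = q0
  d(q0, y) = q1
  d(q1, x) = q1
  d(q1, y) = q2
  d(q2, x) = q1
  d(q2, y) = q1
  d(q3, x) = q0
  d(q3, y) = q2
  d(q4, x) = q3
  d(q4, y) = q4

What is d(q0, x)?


Looking up transition d(q0, x)

q0


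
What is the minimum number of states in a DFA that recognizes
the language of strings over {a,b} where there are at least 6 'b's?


States: count = 0, 1, ..., 5, and a final '>= 6' state.
Total: 6 + 1 = 7. Accept = '>= 6' state.

7


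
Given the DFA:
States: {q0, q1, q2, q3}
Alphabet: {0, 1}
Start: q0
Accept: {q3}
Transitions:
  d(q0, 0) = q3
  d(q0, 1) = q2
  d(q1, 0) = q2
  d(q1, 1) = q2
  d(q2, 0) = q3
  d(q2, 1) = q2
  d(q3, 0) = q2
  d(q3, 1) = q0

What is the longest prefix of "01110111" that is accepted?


Run the DFA, marking each prefix where the state is accepting:
  "" -> q0 [reject]
  "0" -> q3 [accept]
  "01" -> q0 [reject]
  "011" -> q2 [reject]
  "0111" -> q2 [reject]
  "01110" -> q3 [accept]
  "011101" -> q0 [reject]
  "0111011" -> q2 [reject]
  "01110111" -> q2 [reject]

"01110"


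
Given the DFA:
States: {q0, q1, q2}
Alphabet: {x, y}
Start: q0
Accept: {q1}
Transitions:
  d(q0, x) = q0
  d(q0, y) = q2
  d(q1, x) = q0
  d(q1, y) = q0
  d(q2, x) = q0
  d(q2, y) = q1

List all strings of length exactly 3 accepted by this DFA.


All strings of length 3: 8 total
Accepted: 1

"xyy"


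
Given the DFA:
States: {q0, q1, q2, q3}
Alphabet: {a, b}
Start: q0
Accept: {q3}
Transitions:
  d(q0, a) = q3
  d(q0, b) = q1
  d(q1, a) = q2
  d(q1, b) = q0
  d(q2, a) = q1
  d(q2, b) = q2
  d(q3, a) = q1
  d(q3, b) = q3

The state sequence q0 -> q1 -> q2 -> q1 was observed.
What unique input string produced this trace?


Trace back each transition to find the symbol:
  q0 --[b]--> q1
  q1 --[a]--> q2
  q2 --[a]--> q1

"baa"


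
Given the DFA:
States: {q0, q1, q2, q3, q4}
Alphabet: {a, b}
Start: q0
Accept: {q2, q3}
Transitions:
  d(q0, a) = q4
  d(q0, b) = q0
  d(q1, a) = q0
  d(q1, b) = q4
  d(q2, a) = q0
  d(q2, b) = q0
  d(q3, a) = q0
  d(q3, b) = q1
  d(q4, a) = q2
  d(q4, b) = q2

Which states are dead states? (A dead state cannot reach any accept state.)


Forward reachability from each state:
  q0 -> reaches accept state q2 (live)
  q1 -> reaches accept state q2 (live)
  q2 -> reaches accept state q2 (live)
  q3 -> reaches accept state q2 (live)
  q4 -> reaches accept state q2 (live)

None (all states can reach an accept state)


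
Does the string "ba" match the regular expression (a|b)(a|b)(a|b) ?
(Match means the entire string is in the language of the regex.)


|string| = 2; first = 'b'; last = 'a'

No, "ba" does not match (a|b)(a|b)(a|b)


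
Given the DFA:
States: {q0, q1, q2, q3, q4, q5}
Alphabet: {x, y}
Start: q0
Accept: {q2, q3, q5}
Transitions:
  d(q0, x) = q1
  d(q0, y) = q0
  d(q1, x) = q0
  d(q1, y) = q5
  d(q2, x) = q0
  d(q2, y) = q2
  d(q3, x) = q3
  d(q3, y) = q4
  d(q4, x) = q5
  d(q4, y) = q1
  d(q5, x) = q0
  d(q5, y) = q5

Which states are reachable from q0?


BFS from q0:
  layer 0: {q0}
  layer 1: {q1}
  layer 2: {q5}

{q0, q1, q5}


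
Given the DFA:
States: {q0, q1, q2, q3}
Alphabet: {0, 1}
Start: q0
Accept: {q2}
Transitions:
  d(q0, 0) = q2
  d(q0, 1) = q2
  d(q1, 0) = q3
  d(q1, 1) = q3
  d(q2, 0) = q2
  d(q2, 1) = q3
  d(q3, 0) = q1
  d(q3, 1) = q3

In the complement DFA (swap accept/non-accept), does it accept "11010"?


Trace: q0 -> q2 -> q3 -> q1 -> q3 -> q1
Final: q1
Original accept: {q2}
Complement: q1 is not in original accept

Yes, complement accepts (original rejects)


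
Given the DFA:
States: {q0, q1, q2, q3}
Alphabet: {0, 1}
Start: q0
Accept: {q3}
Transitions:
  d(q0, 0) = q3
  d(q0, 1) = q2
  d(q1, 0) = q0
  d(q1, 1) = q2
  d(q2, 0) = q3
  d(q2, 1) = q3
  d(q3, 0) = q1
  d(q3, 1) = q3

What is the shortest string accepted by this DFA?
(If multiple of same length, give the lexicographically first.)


BFS by string length (lex-first path to each state shown):
  len 0: q0<-""
  len 1: q2<-"1", q3<-"0"
Found accept state at length 1.

"0"


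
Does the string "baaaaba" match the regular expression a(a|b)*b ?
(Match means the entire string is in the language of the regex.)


|string| = 7; first = 'b'; last = 'a'

No, "baaaaba" does not match a(a|b)*b


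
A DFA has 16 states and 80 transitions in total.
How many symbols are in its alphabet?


Each state has exactly one transition per symbol.
|alphabet| = transitions / states = 80 / 16 = 5

5


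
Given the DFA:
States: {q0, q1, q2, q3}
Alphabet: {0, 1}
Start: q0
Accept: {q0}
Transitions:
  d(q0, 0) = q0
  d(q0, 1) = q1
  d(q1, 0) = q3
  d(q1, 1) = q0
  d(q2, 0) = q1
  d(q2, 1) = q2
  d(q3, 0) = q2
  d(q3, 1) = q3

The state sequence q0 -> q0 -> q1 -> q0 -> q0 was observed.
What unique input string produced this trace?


Trace back each transition to find the symbol:
  q0 --[0]--> q0
  q0 --[1]--> q1
  q1 --[1]--> q0
  q0 --[0]--> q0

"0110"


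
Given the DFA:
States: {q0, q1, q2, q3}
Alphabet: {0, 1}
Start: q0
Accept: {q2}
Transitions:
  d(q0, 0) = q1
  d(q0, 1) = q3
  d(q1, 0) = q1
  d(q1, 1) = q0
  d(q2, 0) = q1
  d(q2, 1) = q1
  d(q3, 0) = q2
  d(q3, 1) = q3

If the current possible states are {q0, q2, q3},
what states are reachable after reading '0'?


Apply transition on '0' from each current state:
  d(q0, 0) = q1
  d(q2, 0) = q1
  d(q3, 0) = q2

{q1, q2}


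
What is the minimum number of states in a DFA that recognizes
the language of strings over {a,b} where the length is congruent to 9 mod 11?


States track (length) mod 11.
Need 11 states: one per remainder 0..10; accept = remainder 9.

11


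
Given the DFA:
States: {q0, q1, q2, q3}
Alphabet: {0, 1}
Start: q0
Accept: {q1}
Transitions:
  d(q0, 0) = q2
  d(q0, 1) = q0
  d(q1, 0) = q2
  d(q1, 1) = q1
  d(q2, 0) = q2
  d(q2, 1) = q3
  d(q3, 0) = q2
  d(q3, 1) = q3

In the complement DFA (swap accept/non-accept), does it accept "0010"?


Trace: q0 -> q2 -> q2 -> q3 -> q2
Final: q2
Original accept: {q1}
Complement: q2 is not in original accept

Yes, complement accepts (original rejects)


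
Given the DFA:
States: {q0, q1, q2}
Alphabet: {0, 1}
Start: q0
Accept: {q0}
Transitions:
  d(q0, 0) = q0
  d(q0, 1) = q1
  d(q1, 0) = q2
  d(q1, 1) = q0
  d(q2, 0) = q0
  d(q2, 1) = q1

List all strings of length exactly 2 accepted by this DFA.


All strings of length 2: 4 total
Accepted: 2

"00", "11"


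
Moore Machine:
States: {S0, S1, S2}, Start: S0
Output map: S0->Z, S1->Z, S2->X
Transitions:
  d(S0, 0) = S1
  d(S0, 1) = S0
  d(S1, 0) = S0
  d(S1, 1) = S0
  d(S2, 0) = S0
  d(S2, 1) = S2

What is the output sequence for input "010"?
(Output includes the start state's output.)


Start: S0 (output Z)
  --0--> S1 (output Z)
  --1--> S0 (output Z)
  --0--> S1 (output Z)

"ZZZZ"


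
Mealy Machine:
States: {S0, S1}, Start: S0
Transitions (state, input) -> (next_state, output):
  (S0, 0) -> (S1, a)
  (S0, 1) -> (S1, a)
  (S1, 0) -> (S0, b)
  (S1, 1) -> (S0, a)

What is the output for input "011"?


Step-by-step:
  (S0, 0) -> (S1, a)
  (S1, 1) -> (S0, a)
  (S0, 1) -> (S1, a)

"aaa"


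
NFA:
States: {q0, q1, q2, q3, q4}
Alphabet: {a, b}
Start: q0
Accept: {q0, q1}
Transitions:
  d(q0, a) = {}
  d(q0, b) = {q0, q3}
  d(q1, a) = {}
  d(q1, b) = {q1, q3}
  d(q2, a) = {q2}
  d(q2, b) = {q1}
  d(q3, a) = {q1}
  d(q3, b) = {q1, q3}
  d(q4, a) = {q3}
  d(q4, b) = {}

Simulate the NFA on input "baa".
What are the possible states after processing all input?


Start: {q0}
  --b--> {q0, q3}
  --a--> {q1}
  --a--> {}

{} (empty set, no valid transitions)


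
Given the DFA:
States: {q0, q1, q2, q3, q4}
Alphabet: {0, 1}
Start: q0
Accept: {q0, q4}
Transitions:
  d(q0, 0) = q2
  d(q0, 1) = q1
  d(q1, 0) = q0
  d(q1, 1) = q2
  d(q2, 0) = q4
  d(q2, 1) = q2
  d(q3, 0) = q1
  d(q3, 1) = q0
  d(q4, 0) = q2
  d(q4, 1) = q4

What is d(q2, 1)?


Looking up transition d(q2, 1)

q2


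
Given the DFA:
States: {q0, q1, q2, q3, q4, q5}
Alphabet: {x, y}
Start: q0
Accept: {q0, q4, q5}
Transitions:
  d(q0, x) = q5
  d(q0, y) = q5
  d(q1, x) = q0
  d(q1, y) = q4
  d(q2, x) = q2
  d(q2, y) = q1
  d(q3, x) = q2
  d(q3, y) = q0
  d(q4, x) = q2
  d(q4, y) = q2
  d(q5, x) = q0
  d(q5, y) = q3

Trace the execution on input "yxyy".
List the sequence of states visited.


Input: yxyy
d(q0, y) = q5
d(q5, x) = q0
d(q0, y) = q5
d(q5, y) = q3


q0 -> q5 -> q0 -> q5 -> q3


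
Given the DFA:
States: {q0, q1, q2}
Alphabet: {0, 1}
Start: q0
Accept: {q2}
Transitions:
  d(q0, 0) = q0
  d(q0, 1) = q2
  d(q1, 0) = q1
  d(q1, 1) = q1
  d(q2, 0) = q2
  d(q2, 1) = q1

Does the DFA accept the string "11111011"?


Trace: q0 -> q2 -> q1 -> q1 -> q1 -> q1 -> q1 -> q1 -> q1
Final state: q1
Accept states: {q2}

No, rejected (final state q1 is not an accept state)


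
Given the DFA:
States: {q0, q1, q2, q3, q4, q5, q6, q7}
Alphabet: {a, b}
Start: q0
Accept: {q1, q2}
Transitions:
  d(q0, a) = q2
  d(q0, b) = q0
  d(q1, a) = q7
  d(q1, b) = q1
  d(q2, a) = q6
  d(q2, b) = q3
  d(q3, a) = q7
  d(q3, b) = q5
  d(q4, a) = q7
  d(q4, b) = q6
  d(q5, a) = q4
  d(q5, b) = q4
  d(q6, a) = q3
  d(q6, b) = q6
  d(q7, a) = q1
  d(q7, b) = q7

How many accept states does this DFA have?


Accept states listed: {q1, q2}
Counting: q1(1) q2(2)

2


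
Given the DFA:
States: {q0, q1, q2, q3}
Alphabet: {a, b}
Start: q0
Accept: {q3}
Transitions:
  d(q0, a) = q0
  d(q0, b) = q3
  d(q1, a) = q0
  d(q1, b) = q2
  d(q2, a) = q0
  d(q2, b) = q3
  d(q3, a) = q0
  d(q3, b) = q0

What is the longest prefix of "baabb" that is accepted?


Run the DFA, marking each prefix where the state is accepting:
  "" -> q0 [reject]
  "b" -> q3 [accept]
  "ba" -> q0 [reject]
  "baa" -> q0 [reject]
  "baab" -> q3 [accept]
  "baabb" -> q0 [reject]

"baab"


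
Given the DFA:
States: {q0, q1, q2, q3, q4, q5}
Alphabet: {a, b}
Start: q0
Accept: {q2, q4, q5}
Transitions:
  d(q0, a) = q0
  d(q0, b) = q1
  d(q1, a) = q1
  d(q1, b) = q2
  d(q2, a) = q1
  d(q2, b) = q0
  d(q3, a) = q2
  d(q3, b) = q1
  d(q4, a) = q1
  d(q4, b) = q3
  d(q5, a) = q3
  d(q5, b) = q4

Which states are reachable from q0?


BFS from q0:
  layer 0: {q0}
  layer 1: {q1}
  layer 2: {q2}

{q0, q1, q2}


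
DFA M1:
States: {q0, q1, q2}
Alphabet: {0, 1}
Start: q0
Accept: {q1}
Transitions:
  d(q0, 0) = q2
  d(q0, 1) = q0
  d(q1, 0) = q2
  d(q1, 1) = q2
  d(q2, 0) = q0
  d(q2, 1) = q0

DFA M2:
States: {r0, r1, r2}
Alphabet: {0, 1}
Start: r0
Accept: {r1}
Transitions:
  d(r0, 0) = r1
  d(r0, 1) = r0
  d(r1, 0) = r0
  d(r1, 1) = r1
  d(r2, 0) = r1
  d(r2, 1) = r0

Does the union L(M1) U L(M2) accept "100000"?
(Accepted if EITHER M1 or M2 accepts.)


M1: final=q2 accepted=False
M2: final=r1 accepted=True

Yes, union accepts


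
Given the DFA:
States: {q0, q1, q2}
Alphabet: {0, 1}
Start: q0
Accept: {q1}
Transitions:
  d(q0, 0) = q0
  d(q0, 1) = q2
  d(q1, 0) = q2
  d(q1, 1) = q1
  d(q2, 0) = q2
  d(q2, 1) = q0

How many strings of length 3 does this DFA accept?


Enumerating all length-3 strings:
  "000" -> q0 [reject]
  "001" -> q2 [reject]
  "010" -> q2 [reject]
  "011" -> q0 [reject]
  "100" -> q2 [reject]
  "101" -> q0 [reject]
  "110" -> q0 [reject]
  "111" -> q2 [reject]

0 out of 8


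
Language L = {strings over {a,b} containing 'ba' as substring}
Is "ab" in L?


'ba' does not occur

No, "ab" is not in L


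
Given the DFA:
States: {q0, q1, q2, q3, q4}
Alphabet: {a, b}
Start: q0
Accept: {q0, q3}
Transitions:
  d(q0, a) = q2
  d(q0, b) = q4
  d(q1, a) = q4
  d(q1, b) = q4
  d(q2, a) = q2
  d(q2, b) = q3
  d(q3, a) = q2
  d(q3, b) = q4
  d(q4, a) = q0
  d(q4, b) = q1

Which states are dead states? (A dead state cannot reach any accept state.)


Forward reachability from each state:
  q0 -> reaches accept state q0 (live)
  q1 -> reaches accept state q0 (live)
  q2 -> reaches accept state q0 (live)
  q3 -> reaches accept state q0 (live)
  q4 -> reaches accept state q0 (live)

None (all states can reach an accept state)


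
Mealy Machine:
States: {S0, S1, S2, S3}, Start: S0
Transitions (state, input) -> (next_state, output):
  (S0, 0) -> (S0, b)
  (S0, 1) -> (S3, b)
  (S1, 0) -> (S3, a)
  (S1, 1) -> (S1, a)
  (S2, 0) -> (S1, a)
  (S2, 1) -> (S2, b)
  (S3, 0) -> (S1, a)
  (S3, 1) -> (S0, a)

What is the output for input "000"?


Step-by-step:
  (S0, 0) -> (S0, b)
  (S0, 0) -> (S0, b)
  (S0, 0) -> (S0, b)

"bbb"


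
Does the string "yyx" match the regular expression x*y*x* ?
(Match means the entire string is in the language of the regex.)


|string| = 3; first = 'y'; last = 'x'

Yes, "yyx" matches x*y*x*


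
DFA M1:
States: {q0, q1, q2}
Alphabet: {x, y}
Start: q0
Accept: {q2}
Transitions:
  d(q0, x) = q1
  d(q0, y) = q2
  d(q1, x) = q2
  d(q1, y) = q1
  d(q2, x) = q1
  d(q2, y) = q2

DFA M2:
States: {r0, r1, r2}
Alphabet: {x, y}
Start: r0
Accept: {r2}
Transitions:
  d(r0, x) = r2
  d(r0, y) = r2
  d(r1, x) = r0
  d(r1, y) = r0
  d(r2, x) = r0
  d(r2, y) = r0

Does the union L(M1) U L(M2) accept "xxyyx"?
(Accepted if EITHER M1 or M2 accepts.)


M1: final=q1 accepted=False
M2: final=r2 accepted=True

Yes, union accepts


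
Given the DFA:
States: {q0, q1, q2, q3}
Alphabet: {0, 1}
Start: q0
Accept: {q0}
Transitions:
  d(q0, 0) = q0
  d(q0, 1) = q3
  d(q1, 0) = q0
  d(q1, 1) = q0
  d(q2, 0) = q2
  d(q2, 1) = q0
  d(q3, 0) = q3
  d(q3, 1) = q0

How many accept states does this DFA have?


Accept states listed: {q0}
Counting: q0(1)

1


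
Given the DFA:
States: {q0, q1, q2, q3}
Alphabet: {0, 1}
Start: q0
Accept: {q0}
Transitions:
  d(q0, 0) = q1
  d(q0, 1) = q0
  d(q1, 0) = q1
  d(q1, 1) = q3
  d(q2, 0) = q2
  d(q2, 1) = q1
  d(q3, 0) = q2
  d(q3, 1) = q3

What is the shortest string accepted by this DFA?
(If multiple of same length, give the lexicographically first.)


BFS by string length (lex-first path to each state shown):
  len 0: q0<-""
Found accept state at length 0.

"" (empty string)


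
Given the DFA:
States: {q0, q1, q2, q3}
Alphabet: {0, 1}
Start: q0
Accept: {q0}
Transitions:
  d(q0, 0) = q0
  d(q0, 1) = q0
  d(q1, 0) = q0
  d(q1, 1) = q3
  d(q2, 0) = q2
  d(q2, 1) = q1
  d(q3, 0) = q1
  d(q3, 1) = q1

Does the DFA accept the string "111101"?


Trace: q0 -> q0 -> q0 -> q0 -> q0 -> q0 -> q0
Final state: q0
Accept states: {q0}

Yes, accepted (final state q0 is an accept state)


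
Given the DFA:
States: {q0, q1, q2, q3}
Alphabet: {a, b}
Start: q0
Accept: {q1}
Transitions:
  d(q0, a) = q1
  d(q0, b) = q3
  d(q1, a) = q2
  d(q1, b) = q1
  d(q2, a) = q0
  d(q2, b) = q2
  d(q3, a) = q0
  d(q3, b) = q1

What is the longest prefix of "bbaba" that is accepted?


Run the DFA, marking each prefix where the state is accepting:
  "" -> q0 [reject]
  "b" -> q3 [reject]
  "bb" -> q1 [accept]
  "bba" -> q2 [reject]
  "bbab" -> q2 [reject]
  "bbaba" -> q0 [reject]

"bb"


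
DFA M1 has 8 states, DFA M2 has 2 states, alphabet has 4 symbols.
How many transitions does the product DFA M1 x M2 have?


Product DFA has 8 * 2 = 16 states.
Each has 4 transitions: 16 * 4 = 64

64


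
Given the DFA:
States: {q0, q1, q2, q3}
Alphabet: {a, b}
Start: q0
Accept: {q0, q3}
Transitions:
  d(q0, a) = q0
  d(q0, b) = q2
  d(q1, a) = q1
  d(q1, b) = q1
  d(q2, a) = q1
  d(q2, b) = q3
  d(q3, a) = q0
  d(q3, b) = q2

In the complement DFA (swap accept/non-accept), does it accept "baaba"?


Trace: q0 -> q2 -> q1 -> q1 -> q1 -> q1
Final: q1
Original accept: {q0, q3}
Complement: q1 is not in original accept

Yes, complement accepts (original rejects)


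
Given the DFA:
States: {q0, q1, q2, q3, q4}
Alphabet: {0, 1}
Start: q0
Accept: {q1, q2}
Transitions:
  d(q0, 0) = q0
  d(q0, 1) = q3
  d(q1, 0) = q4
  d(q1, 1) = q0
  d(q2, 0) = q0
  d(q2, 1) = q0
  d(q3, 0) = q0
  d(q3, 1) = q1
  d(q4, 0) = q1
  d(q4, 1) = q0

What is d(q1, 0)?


Looking up transition d(q1, 0)

q4


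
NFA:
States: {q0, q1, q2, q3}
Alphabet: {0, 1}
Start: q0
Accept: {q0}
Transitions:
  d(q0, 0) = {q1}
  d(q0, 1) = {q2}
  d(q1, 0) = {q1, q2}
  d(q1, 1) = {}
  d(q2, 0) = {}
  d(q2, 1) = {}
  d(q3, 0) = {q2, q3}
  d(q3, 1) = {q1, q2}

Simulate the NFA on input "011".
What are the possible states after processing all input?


Start: {q0}
  --0--> {q1}
  --1--> {}
  --1--> {}

{} (empty set, no valid transitions)


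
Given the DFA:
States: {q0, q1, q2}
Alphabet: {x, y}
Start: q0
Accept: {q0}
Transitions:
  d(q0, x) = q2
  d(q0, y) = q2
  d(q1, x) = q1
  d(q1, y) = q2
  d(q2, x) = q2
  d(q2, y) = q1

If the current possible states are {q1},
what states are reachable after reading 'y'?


Apply transition on 'y' from each current state:
  d(q1, y) = q2

{q2}


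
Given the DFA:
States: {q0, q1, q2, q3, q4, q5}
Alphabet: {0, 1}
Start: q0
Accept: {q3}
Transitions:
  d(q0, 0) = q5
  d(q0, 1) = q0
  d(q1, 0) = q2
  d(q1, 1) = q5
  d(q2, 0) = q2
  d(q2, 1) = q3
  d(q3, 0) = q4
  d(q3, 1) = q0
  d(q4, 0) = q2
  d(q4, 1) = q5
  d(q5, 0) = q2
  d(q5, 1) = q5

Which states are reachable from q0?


BFS from q0:
  layer 0: {q0}
  layer 1: {q5}
  layer 2: {q2}
  layer 3: {q3}
  layer 4: {q4}

{q0, q2, q3, q4, q5}


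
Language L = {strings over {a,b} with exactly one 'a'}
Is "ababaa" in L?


count('a') = 4

No, "ababaa" is not in L


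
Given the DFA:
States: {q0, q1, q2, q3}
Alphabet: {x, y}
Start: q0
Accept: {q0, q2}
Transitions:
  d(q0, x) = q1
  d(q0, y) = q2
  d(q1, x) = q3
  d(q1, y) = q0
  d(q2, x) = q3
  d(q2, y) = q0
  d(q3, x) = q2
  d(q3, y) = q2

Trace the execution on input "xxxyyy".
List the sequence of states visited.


Input: xxxyyy
d(q0, x) = q1
d(q1, x) = q3
d(q3, x) = q2
d(q2, y) = q0
d(q0, y) = q2
d(q2, y) = q0


q0 -> q1 -> q3 -> q2 -> q0 -> q2 -> q0


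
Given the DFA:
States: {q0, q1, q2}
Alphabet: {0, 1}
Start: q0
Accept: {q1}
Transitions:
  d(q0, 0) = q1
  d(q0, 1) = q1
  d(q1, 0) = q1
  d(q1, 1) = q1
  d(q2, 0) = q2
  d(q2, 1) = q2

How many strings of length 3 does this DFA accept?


Enumerating all length-3 strings:
  "000" -> q1 [accept]
  "001" -> q1 [accept]
  "010" -> q1 [accept]
  "011" -> q1 [accept]
  "100" -> q1 [accept]
  "101" -> q1 [accept]
  "110" -> q1 [accept]
  "111" -> q1 [accept]

8 out of 8


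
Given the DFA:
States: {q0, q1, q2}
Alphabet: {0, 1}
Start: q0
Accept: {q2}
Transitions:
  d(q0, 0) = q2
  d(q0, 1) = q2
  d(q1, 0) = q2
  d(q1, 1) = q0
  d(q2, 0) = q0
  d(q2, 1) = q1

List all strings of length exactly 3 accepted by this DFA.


All strings of length 3: 8 total
Accepted: 6

"000", "001", "010", "100", "101", "110"


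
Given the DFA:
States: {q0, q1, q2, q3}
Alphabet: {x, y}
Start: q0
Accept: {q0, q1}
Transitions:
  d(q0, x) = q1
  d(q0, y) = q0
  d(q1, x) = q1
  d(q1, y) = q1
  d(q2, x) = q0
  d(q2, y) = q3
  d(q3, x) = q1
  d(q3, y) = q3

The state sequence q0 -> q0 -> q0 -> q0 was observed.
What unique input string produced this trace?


Trace back each transition to find the symbol:
  q0 --[y]--> q0
  q0 --[y]--> q0
  q0 --[y]--> q0

"yyy"


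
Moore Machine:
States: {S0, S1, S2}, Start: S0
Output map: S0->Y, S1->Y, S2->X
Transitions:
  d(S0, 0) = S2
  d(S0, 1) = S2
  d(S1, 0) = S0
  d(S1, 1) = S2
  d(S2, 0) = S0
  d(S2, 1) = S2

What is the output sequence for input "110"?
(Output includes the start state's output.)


Start: S0 (output Y)
  --1--> S2 (output X)
  --1--> S2 (output X)
  --0--> S0 (output Y)

"YXXY"


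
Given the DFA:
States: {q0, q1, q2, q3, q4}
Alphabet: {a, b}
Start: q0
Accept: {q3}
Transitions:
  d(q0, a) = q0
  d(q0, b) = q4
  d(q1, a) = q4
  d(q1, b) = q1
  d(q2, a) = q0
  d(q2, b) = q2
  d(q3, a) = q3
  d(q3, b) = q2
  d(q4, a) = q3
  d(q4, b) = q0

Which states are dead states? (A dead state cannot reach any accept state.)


Forward reachability from each state:
  q0 -> reaches accept state q3 (live)
  q1 -> reaches accept state q3 (live)
  q2 -> reaches accept state q3 (live)
  q3 -> reaches accept state q3 (live)
  q4 -> reaches accept state q3 (live)

None (all states can reach an accept state)


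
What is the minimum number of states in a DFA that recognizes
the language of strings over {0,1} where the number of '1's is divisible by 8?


States track (count of '1') mod 8.
Need 8 states: one per remainder 0..7; accept = remainder 0.

8


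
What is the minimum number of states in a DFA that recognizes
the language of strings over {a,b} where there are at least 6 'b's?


States: count = 0, 1, ..., 5, and a final '>= 6' state.
Total: 6 + 1 = 7. Accept = '>= 6' state.

7


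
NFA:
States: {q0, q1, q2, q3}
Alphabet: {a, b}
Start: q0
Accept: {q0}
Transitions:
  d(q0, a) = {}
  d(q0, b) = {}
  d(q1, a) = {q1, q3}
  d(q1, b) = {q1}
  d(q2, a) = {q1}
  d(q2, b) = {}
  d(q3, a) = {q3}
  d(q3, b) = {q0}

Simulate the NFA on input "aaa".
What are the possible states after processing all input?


Start: {q0}
  --a--> {}
  --a--> {}
  --a--> {}

{} (empty set, no valid transitions)


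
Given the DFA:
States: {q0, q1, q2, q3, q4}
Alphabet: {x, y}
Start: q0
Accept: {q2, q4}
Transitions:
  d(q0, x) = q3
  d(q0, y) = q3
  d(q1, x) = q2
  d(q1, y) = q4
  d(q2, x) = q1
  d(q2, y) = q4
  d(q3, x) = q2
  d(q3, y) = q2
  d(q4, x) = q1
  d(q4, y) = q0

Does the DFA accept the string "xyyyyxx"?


Trace: q0 -> q3 -> q2 -> q4 -> q0 -> q3 -> q2 -> q1
Final state: q1
Accept states: {q2, q4}

No, rejected (final state q1 is not an accept state)


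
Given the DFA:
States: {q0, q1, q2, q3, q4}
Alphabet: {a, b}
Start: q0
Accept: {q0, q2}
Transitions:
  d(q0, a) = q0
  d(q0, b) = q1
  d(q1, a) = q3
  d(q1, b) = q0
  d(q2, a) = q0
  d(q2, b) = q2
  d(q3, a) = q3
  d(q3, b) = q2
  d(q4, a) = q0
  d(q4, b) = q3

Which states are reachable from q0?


BFS from q0:
  layer 0: {q0}
  layer 1: {q1}
  layer 2: {q3}
  layer 3: {q2}

{q0, q1, q2, q3}


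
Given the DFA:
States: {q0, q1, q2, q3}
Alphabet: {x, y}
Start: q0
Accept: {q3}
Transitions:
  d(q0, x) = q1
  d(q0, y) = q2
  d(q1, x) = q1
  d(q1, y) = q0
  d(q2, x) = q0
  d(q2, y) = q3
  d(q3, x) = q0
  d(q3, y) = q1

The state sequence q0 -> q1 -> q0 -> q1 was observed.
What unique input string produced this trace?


Trace back each transition to find the symbol:
  q0 --[x]--> q1
  q1 --[y]--> q0
  q0 --[x]--> q1

"xyx"


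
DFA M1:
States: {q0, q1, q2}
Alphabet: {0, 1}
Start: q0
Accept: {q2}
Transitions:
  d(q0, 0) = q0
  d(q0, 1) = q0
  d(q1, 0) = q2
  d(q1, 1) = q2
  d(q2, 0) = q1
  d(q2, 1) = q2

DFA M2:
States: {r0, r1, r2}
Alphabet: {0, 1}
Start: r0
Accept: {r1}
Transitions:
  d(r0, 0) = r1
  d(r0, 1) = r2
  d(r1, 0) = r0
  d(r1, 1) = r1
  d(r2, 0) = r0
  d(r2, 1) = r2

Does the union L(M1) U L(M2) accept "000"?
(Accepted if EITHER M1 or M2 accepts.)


M1: final=q0 accepted=False
M2: final=r1 accepted=True

Yes, union accepts


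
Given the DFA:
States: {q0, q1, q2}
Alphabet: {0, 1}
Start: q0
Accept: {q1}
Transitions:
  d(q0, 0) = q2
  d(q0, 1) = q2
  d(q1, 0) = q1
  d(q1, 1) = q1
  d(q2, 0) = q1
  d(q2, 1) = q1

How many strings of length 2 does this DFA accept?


Enumerating all length-2 strings:
  "00" -> q1 [accept]
  "01" -> q1 [accept]
  "10" -> q1 [accept]
  "11" -> q1 [accept]

4 out of 4


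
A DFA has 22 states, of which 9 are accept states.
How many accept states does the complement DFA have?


Complement swaps accept and non-accept states.
22 - 9 = 13

13


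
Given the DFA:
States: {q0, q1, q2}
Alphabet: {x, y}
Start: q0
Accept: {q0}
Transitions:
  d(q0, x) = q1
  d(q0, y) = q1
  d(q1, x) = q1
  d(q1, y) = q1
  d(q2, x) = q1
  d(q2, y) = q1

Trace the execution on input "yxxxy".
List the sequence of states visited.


Input: yxxxy
d(q0, y) = q1
d(q1, x) = q1
d(q1, x) = q1
d(q1, x) = q1
d(q1, y) = q1


q0 -> q1 -> q1 -> q1 -> q1 -> q1


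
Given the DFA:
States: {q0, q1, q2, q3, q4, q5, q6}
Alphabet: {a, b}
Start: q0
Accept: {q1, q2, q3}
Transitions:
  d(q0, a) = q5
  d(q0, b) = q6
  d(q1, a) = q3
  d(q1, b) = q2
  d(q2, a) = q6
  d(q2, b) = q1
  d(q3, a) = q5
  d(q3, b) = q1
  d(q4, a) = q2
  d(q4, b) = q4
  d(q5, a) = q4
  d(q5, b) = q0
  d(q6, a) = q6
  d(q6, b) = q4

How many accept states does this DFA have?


Accept states listed: {q1, q2, q3}
Counting: q1(1) q2(2) q3(3)

3


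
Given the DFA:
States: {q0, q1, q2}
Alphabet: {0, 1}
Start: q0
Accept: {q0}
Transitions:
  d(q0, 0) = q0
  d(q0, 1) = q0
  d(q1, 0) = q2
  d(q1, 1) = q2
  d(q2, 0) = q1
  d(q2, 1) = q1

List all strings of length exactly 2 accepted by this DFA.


All strings of length 2: 4 total
Accepted: 4

"00", "01", "10", "11"


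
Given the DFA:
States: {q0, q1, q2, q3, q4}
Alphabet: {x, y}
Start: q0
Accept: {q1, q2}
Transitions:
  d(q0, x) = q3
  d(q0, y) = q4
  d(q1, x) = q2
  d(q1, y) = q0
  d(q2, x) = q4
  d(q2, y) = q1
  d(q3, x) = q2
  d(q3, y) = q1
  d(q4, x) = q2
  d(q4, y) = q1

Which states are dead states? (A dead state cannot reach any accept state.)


Forward reachability from each state:
  q0 -> reaches accept state q1 (live)
  q1 -> reaches accept state q1 (live)
  q2 -> reaches accept state q1 (live)
  q3 -> reaches accept state q1 (live)
  q4 -> reaches accept state q1 (live)

None (all states can reach an accept state)


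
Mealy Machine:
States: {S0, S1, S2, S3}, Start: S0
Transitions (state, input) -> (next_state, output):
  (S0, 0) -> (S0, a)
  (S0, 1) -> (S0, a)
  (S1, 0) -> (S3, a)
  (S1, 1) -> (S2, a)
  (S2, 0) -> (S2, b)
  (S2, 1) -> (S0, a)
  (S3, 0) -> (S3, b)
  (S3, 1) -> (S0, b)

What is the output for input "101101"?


Step-by-step:
  (S0, 1) -> (S0, a)
  (S0, 0) -> (S0, a)
  (S0, 1) -> (S0, a)
  (S0, 1) -> (S0, a)
  (S0, 0) -> (S0, a)
  (S0, 1) -> (S0, a)

"aaaaaa"


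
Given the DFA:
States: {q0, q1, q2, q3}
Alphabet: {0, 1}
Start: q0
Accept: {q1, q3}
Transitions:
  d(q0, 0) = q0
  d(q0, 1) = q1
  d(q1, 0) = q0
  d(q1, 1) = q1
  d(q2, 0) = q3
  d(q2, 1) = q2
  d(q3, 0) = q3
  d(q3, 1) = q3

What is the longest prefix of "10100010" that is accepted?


Run the DFA, marking each prefix where the state is accepting:
  "" -> q0 [reject]
  "1" -> q1 [accept]
  "10" -> q0 [reject]
  "101" -> q1 [accept]
  "1010" -> q0 [reject]
  "10100" -> q0 [reject]
  "101000" -> q0 [reject]
  "1010001" -> q1 [accept]
  "10100010" -> q0 [reject]

"1010001"


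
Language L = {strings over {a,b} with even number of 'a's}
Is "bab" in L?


count('a') = 1; 1 mod 2 = 1

No, "bab" is not in L


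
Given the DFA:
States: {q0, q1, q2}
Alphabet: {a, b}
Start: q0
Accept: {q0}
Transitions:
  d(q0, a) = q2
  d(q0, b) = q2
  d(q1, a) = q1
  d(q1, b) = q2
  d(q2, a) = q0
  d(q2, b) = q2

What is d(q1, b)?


Looking up transition d(q1, b)

q2


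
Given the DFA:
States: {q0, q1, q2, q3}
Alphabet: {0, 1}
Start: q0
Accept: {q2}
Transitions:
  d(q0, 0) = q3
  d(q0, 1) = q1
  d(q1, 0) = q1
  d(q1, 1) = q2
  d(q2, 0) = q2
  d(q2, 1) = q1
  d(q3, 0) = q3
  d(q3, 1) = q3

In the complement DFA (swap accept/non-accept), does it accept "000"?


Trace: q0 -> q3 -> q3 -> q3
Final: q3
Original accept: {q2}
Complement: q3 is not in original accept

Yes, complement accepts (original rejects)


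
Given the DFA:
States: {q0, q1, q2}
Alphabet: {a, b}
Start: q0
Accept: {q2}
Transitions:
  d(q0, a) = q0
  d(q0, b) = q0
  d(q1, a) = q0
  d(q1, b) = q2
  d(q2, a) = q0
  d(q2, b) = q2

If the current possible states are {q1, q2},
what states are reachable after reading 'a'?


Apply transition on 'a' from each current state:
  d(q1, a) = q0
  d(q2, a) = q0

{q0}


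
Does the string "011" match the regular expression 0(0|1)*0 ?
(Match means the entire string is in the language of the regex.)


|string| = 3; first = '0'; last = '1'

No, "011" does not match 0(0|1)*0


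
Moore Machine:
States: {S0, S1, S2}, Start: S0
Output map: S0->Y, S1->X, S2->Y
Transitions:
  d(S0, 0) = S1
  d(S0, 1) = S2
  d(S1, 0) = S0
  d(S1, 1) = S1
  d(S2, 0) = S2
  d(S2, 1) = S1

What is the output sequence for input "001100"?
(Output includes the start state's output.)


Start: S0 (output Y)
  --0--> S1 (output X)
  --0--> S0 (output Y)
  --1--> S2 (output Y)
  --1--> S1 (output X)
  --0--> S0 (output Y)
  --0--> S1 (output X)

"YXYYXYX"


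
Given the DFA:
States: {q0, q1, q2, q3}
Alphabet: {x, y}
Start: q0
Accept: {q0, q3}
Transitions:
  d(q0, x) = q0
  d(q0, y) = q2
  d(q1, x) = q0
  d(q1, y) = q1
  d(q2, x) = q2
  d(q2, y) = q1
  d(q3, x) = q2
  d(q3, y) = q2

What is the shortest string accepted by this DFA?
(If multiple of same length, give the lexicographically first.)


BFS by string length (lex-first path to each state shown):
  len 0: q0<-""
Found accept state at length 0.

"" (empty string)


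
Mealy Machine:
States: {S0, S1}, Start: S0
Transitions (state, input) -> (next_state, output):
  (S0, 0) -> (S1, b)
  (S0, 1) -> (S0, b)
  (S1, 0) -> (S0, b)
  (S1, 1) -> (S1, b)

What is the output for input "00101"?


Step-by-step:
  (S0, 0) -> (S1, b)
  (S1, 0) -> (S0, b)
  (S0, 1) -> (S0, b)
  (S0, 0) -> (S1, b)
  (S1, 1) -> (S1, b)

"bbbbb"


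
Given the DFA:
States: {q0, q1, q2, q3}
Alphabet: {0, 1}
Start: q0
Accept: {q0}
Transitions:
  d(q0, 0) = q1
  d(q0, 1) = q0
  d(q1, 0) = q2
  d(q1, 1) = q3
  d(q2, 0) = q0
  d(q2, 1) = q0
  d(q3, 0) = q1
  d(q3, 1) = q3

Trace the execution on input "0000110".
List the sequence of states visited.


Input: 0000110
d(q0, 0) = q1
d(q1, 0) = q2
d(q2, 0) = q0
d(q0, 0) = q1
d(q1, 1) = q3
d(q3, 1) = q3
d(q3, 0) = q1


q0 -> q1 -> q2 -> q0 -> q1 -> q3 -> q3 -> q1
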